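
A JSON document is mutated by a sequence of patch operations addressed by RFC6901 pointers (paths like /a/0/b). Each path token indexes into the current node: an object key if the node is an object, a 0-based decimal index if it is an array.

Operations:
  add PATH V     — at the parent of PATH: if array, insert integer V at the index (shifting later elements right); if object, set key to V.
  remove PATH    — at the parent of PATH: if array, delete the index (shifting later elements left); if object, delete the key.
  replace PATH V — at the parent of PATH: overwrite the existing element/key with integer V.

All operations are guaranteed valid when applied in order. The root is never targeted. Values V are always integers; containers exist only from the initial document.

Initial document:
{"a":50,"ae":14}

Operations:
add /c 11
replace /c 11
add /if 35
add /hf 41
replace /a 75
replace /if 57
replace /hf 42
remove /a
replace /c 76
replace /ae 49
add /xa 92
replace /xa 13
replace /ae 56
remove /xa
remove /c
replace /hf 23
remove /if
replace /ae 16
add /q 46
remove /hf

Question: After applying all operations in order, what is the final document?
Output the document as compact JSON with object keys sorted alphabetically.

Answer: {"ae":16,"q":46}

Derivation:
After op 1 (add /c 11): {"a":50,"ae":14,"c":11}
After op 2 (replace /c 11): {"a":50,"ae":14,"c":11}
After op 3 (add /if 35): {"a":50,"ae":14,"c":11,"if":35}
After op 4 (add /hf 41): {"a":50,"ae":14,"c":11,"hf":41,"if":35}
After op 5 (replace /a 75): {"a":75,"ae":14,"c":11,"hf":41,"if":35}
After op 6 (replace /if 57): {"a":75,"ae":14,"c":11,"hf":41,"if":57}
After op 7 (replace /hf 42): {"a":75,"ae":14,"c":11,"hf":42,"if":57}
After op 8 (remove /a): {"ae":14,"c":11,"hf":42,"if":57}
After op 9 (replace /c 76): {"ae":14,"c":76,"hf":42,"if":57}
After op 10 (replace /ae 49): {"ae":49,"c":76,"hf":42,"if":57}
After op 11 (add /xa 92): {"ae":49,"c":76,"hf":42,"if":57,"xa":92}
After op 12 (replace /xa 13): {"ae":49,"c":76,"hf":42,"if":57,"xa":13}
After op 13 (replace /ae 56): {"ae":56,"c":76,"hf":42,"if":57,"xa":13}
After op 14 (remove /xa): {"ae":56,"c":76,"hf":42,"if":57}
After op 15 (remove /c): {"ae":56,"hf":42,"if":57}
After op 16 (replace /hf 23): {"ae":56,"hf":23,"if":57}
After op 17 (remove /if): {"ae":56,"hf":23}
After op 18 (replace /ae 16): {"ae":16,"hf":23}
After op 19 (add /q 46): {"ae":16,"hf":23,"q":46}
After op 20 (remove /hf): {"ae":16,"q":46}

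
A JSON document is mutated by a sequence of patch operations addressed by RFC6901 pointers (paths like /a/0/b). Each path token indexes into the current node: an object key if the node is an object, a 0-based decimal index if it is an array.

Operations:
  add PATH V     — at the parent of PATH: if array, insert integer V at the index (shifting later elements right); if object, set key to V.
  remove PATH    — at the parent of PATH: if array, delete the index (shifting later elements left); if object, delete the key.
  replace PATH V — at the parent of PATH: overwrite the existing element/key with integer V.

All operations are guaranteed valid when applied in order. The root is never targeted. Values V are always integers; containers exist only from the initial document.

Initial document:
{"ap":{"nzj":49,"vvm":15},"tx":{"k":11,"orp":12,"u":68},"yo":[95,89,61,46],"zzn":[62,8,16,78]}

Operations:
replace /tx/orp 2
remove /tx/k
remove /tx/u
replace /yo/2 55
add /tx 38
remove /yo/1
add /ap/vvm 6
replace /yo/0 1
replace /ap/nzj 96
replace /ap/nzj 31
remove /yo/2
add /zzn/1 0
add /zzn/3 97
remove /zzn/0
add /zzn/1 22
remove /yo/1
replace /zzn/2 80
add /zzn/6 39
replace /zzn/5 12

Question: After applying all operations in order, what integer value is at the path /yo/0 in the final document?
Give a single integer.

Answer: 1

Derivation:
After op 1 (replace /tx/orp 2): {"ap":{"nzj":49,"vvm":15},"tx":{"k":11,"orp":2,"u":68},"yo":[95,89,61,46],"zzn":[62,8,16,78]}
After op 2 (remove /tx/k): {"ap":{"nzj":49,"vvm":15},"tx":{"orp":2,"u":68},"yo":[95,89,61,46],"zzn":[62,8,16,78]}
After op 3 (remove /tx/u): {"ap":{"nzj":49,"vvm":15},"tx":{"orp":2},"yo":[95,89,61,46],"zzn":[62,8,16,78]}
After op 4 (replace /yo/2 55): {"ap":{"nzj":49,"vvm":15},"tx":{"orp":2},"yo":[95,89,55,46],"zzn":[62,8,16,78]}
After op 5 (add /tx 38): {"ap":{"nzj":49,"vvm":15},"tx":38,"yo":[95,89,55,46],"zzn":[62,8,16,78]}
After op 6 (remove /yo/1): {"ap":{"nzj":49,"vvm":15},"tx":38,"yo":[95,55,46],"zzn":[62,8,16,78]}
After op 7 (add /ap/vvm 6): {"ap":{"nzj":49,"vvm":6},"tx":38,"yo":[95,55,46],"zzn":[62,8,16,78]}
After op 8 (replace /yo/0 1): {"ap":{"nzj":49,"vvm":6},"tx":38,"yo":[1,55,46],"zzn":[62,8,16,78]}
After op 9 (replace /ap/nzj 96): {"ap":{"nzj":96,"vvm":6},"tx":38,"yo":[1,55,46],"zzn":[62,8,16,78]}
After op 10 (replace /ap/nzj 31): {"ap":{"nzj":31,"vvm":6},"tx":38,"yo":[1,55,46],"zzn":[62,8,16,78]}
After op 11 (remove /yo/2): {"ap":{"nzj":31,"vvm":6},"tx":38,"yo":[1,55],"zzn":[62,8,16,78]}
After op 12 (add /zzn/1 0): {"ap":{"nzj":31,"vvm":6},"tx":38,"yo":[1,55],"zzn":[62,0,8,16,78]}
After op 13 (add /zzn/3 97): {"ap":{"nzj":31,"vvm":6},"tx":38,"yo":[1,55],"zzn":[62,0,8,97,16,78]}
After op 14 (remove /zzn/0): {"ap":{"nzj":31,"vvm":6},"tx":38,"yo":[1,55],"zzn":[0,8,97,16,78]}
After op 15 (add /zzn/1 22): {"ap":{"nzj":31,"vvm":6},"tx":38,"yo":[1,55],"zzn":[0,22,8,97,16,78]}
After op 16 (remove /yo/1): {"ap":{"nzj":31,"vvm":6},"tx":38,"yo":[1],"zzn":[0,22,8,97,16,78]}
After op 17 (replace /zzn/2 80): {"ap":{"nzj":31,"vvm":6},"tx":38,"yo":[1],"zzn":[0,22,80,97,16,78]}
After op 18 (add /zzn/6 39): {"ap":{"nzj":31,"vvm":6},"tx":38,"yo":[1],"zzn":[0,22,80,97,16,78,39]}
After op 19 (replace /zzn/5 12): {"ap":{"nzj":31,"vvm":6},"tx":38,"yo":[1],"zzn":[0,22,80,97,16,12,39]}
Value at /yo/0: 1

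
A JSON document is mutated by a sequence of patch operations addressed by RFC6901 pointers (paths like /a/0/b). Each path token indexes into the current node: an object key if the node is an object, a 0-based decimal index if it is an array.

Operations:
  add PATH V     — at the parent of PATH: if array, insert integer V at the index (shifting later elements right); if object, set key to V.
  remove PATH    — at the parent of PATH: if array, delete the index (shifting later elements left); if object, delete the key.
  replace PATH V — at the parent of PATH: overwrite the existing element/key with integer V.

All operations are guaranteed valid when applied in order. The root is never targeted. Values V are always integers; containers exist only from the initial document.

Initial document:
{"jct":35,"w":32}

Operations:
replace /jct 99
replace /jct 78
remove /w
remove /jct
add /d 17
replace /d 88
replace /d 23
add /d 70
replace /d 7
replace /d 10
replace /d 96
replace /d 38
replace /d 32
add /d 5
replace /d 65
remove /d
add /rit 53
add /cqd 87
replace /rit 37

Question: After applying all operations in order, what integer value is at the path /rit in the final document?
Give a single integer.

After op 1 (replace /jct 99): {"jct":99,"w":32}
After op 2 (replace /jct 78): {"jct":78,"w":32}
After op 3 (remove /w): {"jct":78}
After op 4 (remove /jct): {}
After op 5 (add /d 17): {"d":17}
After op 6 (replace /d 88): {"d":88}
After op 7 (replace /d 23): {"d":23}
After op 8 (add /d 70): {"d":70}
After op 9 (replace /d 7): {"d":7}
After op 10 (replace /d 10): {"d":10}
After op 11 (replace /d 96): {"d":96}
After op 12 (replace /d 38): {"d":38}
After op 13 (replace /d 32): {"d":32}
After op 14 (add /d 5): {"d":5}
After op 15 (replace /d 65): {"d":65}
After op 16 (remove /d): {}
After op 17 (add /rit 53): {"rit":53}
After op 18 (add /cqd 87): {"cqd":87,"rit":53}
After op 19 (replace /rit 37): {"cqd":87,"rit":37}
Value at /rit: 37

Answer: 37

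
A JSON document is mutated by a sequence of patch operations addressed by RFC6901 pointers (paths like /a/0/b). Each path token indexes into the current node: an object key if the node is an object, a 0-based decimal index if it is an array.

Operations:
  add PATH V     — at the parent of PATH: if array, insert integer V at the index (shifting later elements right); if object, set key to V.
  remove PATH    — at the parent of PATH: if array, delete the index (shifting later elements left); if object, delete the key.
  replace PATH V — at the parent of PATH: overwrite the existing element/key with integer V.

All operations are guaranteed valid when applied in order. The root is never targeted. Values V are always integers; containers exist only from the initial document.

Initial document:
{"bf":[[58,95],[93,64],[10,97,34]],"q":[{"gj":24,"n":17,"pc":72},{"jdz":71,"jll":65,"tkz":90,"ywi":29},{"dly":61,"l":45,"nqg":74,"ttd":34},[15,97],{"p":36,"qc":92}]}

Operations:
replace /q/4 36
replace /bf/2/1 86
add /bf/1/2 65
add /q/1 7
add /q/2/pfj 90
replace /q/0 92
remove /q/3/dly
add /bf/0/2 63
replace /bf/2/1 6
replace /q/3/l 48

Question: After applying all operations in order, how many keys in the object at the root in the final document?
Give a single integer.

Answer: 2

Derivation:
After op 1 (replace /q/4 36): {"bf":[[58,95],[93,64],[10,97,34]],"q":[{"gj":24,"n":17,"pc":72},{"jdz":71,"jll":65,"tkz":90,"ywi":29},{"dly":61,"l":45,"nqg":74,"ttd":34},[15,97],36]}
After op 2 (replace /bf/2/1 86): {"bf":[[58,95],[93,64],[10,86,34]],"q":[{"gj":24,"n":17,"pc":72},{"jdz":71,"jll":65,"tkz":90,"ywi":29},{"dly":61,"l":45,"nqg":74,"ttd":34},[15,97],36]}
After op 3 (add /bf/1/2 65): {"bf":[[58,95],[93,64,65],[10,86,34]],"q":[{"gj":24,"n":17,"pc":72},{"jdz":71,"jll":65,"tkz":90,"ywi":29},{"dly":61,"l":45,"nqg":74,"ttd":34},[15,97],36]}
After op 4 (add /q/1 7): {"bf":[[58,95],[93,64,65],[10,86,34]],"q":[{"gj":24,"n":17,"pc":72},7,{"jdz":71,"jll":65,"tkz":90,"ywi":29},{"dly":61,"l":45,"nqg":74,"ttd":34},[15,97],36]}
After op 5 (add /q/2/pfj 90): {"bf":[[58,95],[93,64,65],[10,86,34]],"q":[{"gj":24,"n":17,"pc":72},7,{"jdz":71,"jll":65,"pfj":90,"tkz":90,"ywi":29},{"dly":61,"l":45,"nqg":74,"ttd":34},[15,97],36]}
After op 6 (replace /q/0 92): {"bf":[[58,95],[93,64,65],[10,86,34]],"q":[92,7,{"jdz":71,"jll":65,"pfj":90,"tkz":90,"ywi":29},{"dly":61,"l":45,"nqg":74,"ttd":34},[15,97],36]}
After op 7 (remove /q/3/dly): {"bf":[[58,95],[93,64,65],[10,86,34]],"q":[92,7,{"jdz":71,"jll":65,"pfj":90,"tkz":90,"ywi":29},{"l":45,"nqg":74,"ttd":34},[15,97],36]}
After op 8 (add /bf/0/2 63): {"bf":[[58,95,63],[93,64,65],[10,86,34]],"q":[92,7,{"jdz":71,"jll":65,"pfj":90,"tkz":90,"ywi":29},{"l":45,"nqg":74,"ttd":34},[15,97],36]}
After op 9 (replace /bf/2/1 6): {"bf":[[58,95,63],[93,64,65],[10,6,34]],"q":[92,7,{"jdz":71,"jll":65,"pfj":90,"tkz":90,"ywi":29},{"l":45,"nqg":74,"ttd":34},[15,97],36]}
After op 10 (replace /q/3/l 48): {"bf":[[58,95,63],[93,64,65],[10,6,34]],"q":[92,7,{"jdz":71,"jll":65,"pfj":90,"tkz":90,"ywi":29},{"l":48,"nqg":74,"ttd":34},[15,97],36]}
Size at the root: 2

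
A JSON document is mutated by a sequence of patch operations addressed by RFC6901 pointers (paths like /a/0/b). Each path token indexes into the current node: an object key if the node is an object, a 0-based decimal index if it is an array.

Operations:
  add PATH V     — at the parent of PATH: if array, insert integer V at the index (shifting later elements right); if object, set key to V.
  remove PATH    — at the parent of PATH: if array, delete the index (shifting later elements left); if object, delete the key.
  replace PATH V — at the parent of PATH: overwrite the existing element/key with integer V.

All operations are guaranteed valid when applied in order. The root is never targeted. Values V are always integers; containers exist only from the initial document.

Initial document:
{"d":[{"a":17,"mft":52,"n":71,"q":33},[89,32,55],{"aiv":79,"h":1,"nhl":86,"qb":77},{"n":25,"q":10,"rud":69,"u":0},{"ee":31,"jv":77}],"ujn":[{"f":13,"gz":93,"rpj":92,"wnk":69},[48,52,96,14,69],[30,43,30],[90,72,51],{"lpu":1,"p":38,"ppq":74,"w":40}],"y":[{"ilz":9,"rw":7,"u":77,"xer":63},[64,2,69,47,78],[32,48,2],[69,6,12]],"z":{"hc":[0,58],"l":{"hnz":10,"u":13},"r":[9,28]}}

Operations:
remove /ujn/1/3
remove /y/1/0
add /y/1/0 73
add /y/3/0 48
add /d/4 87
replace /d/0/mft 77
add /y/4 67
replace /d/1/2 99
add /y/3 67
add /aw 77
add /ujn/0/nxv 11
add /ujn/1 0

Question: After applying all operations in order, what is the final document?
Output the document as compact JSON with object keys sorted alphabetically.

After op 1 (remove /ujn/1/3): {"d":[{"a":17,"mft":52,"n":71,"q":33},[89,32,55],{"aiv":79,"h":1,"nhl":86,"qb":77},{"n":25,"q":10,"rud":69,"u":0},{"ee":31,"jv":77}],"ujn":[{"f":13,"gz":93,"rpj":92,"wnk":69},[48,52,96,69],[30,43,30],[90,72,51],{"lpu":1,"p":38,"ppq":74,"w":40}],"y":[{"ilz":9,"rw":7,"u":77,"xer":63},[64,2,69,47,78],[32,48,2],[69,6,12]],"z":{"hc":[0,58],"l":{"hnz":10,"u":13},"r":[9,28]}}
After op 2 (remove /y/1/0): {"d":[{"a":17,"mft":52,"n":71,"q":33},[89,32,55],{"aiv":79,"h":1,"nhl":86,"qb":77},{"n":25,"q":10,"rud":69,"u":0},{"ee":31,"jv":77}],"ujn":[{"f":13,"gz":93,"rpj":92,"wnk":69},[48,52,96,69],[30,43,30],[90,72,51],{"lpu":1,"p":38,"ppq":74,"w":40}],"y":[{"ilz":9,"rw":7,"u":77,"xer":63},[2,69,47,78],[32,48,2],[69,6,12]],"z":{"hc":[0,58],"l":{"hnz":10,"u":13},"r":[9,28]}}
After op 3 (add /y/1/0 73): {"d":[{"a":17,"mft":52,"n":71,"q":33},[89,32,55],{"aiv":79,"h":1,"nhl":86,"qb":77},{"n":25,"q":10,"rud":69,"u":0},{"ee":31,"jv":77}],"ujn":[{"f":13,"gz":93,"rpj":92,"wnk":69},[48,52,96,69],[30,43,30],[90,72,51],{"lpu":1,"p":38,"ppq":74,"w":40}],"y":[{"ilz":9,"rw":7,"u":77,"xer":63},[73,2,69,47,78],[32,48,2],[69,6,12]],"z":{"hc":[0,58],"l":{"hnz":10,"u":13},"r":[9,28]}}
After op 4 (add /y/3/0 48): {"d":[{"a":17,"mft":52,"n":71,"q":33},[89,32,55],{"aiv":79,"h":1,"nhl":86,"qb":77},{"n":25,"q":10,"rud":69,"u":0},{"ee":31,"jv":77}],"ujn":[{"f":13,"gz":93,"rpj":92,"wnk":69},[48,52,96,69],[30,43,30],[90,72,51],{"lpu":1,"p":38,"ppq":74,"w":40}],"y":[{"ilz":9,"rw":7,"u":77,"xer":63},[73,2,69,47,78],[32,48,2],[48,69,6,12]],"z":{"hc":[0,58],"l":{"hnz":10,"u":13},"r":[9,28]}}
After op 5 (add /d/4 87): {"d":[{"a":17,"mft":52,"n":71,"q":33},[89,32,55],{"aiv":79,"h":1,"nhl":86,"qb":77},{"n":25,"q":10,"rud":69,"u":0},87,{"ee":31,"jv":77}],"ujn":[{"f":13,"gz":93,"rpj":92,"wnk":69},[48,52,96,69],[30,43,30],[90,72,51],{"lpu":1,"p":38,"ppq":74,"w":40}],"y":[{"ilz":9,"rw":7,"u":77,"xer":63},[73,2,69,47,78],[32,48,2],[48,69,6,12]],"z":{"hc":[0,58],"l":{"hnz":10,"u":13},"r":[9,28]}}
After op 6 (replace /d/0/mft 77): {"d":[{"a":17,"mft":77,"n":71,"q":33},[89,32,55],{"aiv":79,"h":1,"nhl":86,"qb":77},{"n":25,"q":10,"rud":69,"u":0},87,{"ee":31,"jv":77}],"ujn":[{"f":13,"gz":93,"rpj":92,"wnk":69},[48,52,96,69],[30,43,30],[90,72,51],{"lpu":1,"p":38,"ppq":74,"w":40}],"y":[{"ilz":9,"rw":7,"u":77,"xer":63},[73,2,69,47,78],[32,48,2],[48,69,6,12]],"z":{"hc":[0,58],"l":{"hnz":10,"u":13},"r":[9,28]}}
After op 7 (add /y/4 67): {"d":[{"a":17,"mft":77,"n":71,"q":33},[89,32,55],{"aiv":79,"h":1,"nhl":86,"qb":77},{"n":25,"q":10,"rud":69,"u":0},87,{"ee":31,"jv":77}],"ujn":[{"f":13,"gz":93,"rpj":92,"wnk":69},[48,52,96,69],[30,43,30],[90,72,51],{"lpu":1,"p":38,"ppq":74,"w":40}],"y":[{"ilz":9,"rw":7,"u":77,"xer":63},[73,2,69,47,78],[32,48,2],[48,69,6,12],67],"z":{"hc":[0,58],"l":{"hnz":10,"u":13},"r":[9,28]}}
After op 8 (replace /d/1/2 99): {"d":[{"a":17,"mft":77,"n":71,"q":33},[89,32,99],{"aiv":79,"h":1,"nhl":86,"qb":77},{"n":25,"q":10,"rud":69,"u":0},87,{"ee":31,"jv":77}],"ujn":[{"f":13,"gz":93,"rpj":92,"wnk":69},[48,52,96,69],[30,43,30],[90,72,51],{"lpu":1,"p":38,"ppq":74,"w":40}],"y":[{"ilz":9,"rw":7,"u":77,"xer":63},[73,2,69,47,78],[32,48,2],[48,69,6,12],67],"z":{"hc":[0,58],"l":{"hnz":10,"u":13},"r":[9,28]}}
After op 9 (add /y/3 67): {"d":[{"a":17,"mft":77,"n":71,"q":33},[89,32,99],{"aiv":79,"h":1,"nhl":86,"qb":77},{"n":25,"q":10,"rud":69,"u":0},87,{"ee":31,"jv":77}],"ujn":[{"f":13,"gz":93,"rpj":92,"wnk":69},[48,52,96,69],[30,43,30],[90,72,51],{"lpu":1,"p":38,"ppq":74,"w":40}],"y":[{"ilz":9,"rw":7,"u":77,"xer":63},[73,2,69,47,78],[32,48,2],67,[48,69,6,12],67],"z":{"hc":[0,58],"l":{"hnz":10,"u":13},"r":[9,28]}}
After op 10 (add /aw 77): {"aw":77,"d":[{"a":17,"mft":77,"n":71,"q":33},[89,32,99],{"aiv":79,"h":1,"nhl":86,"qb":77},{"n":25,"q":10,"rud":69,"u":0},87,{"ee":31,"jv":77}],"ujn":[{"f":13,"gz":93,"rpj":92,"wnk":69},[48,52,96,69],[30,43,30],[90,72,51],{"lpu":1,"p":38,"ppq":74,"w":40}],"y":[{"ilz":9,"rw":7,"u":77,"xer":63},[73,2,69,47,78],[32,48,2],67,[48,69,6,12],67],"z":{"hc":[0,58],"l":{"hnz":10,"u":13},"r":[9,28]}}
After op 11 (add /ujn/0/nxv 11): {"aw":77,"d":[{"a":17,"mft":77,"n":71,"q":33},[89,32,99],{"aiv":79,"h":1,"nhl":86,"qb":77},{"n":25,"q":10,"rud":69,"u":0},87,{"ee":31,"jv":77}],"ujn":[{"f":13,"gz":93,"nxv":11,"rpj":92,"wnk":69},[48,52,96,69],[30,43,30],[90,72,51],{"lpu":1,"p":38,"ppq":74,"w":40}],"y":[{"ilz":9,"rw":7,"u":77,"xer":63},[73,2,69,47,78],[32,48,2],67,[48,69,6,12],67],"z":{"hc":[0,58],"l":{"hnz":10,"u":13},"r":[9,28]}}
After op 12 (add /ujn/1 0): {"aw":77,"d":[{"a":17,"mft":77,"n":71,"q":33},[89,32,99],{"aiv":79,"h":1,"nhl":86,"qb":77},{"n":25,"q":10,"rud":69,"u":0},87,{"ee":31,"jv":77}],"ujn":[{"f":13,"gz":93,"nxv":11,"rpj":92,"wnk":69},0,[48,52,96,69],[30,43,30],[90,72,51],{"lpu":1,"p":38,"ppq":74,"w":40}],"y":[{"ilz":9,"rw":7,"u":77,"xer":63},[73,2,69,47,78],[32,48,2],67,[48,69,6,12],67],"z":{"hc":[0,58],"l":{"hnz":10,"u":13},"r":[9,28]}}

Answer: {"aw":77,"d":[{"a":17,"mft":77,"n":71,"q":33},[89,32,99],{"aiv":79,"h":1,"nhl":86,"qb":77},{"n":25,"q":10,"rud":69,"u":0},87,{"ee":31,"jv":77}],"ujn":[{"f":13,"gz":93,"nxv":11,"rpj":92,"wnk":69},0,[48,52,96,69],[30,43,30],[90,72,51],{"lpu":1,"p":38,"ppq":74,"w":40}],"y":[{"ilz":9,"rw":7,"u":77,"xer":63},[73,2,69,47,78],[32,48,2],67,[48,69,6,12],67],"z":{"hc":[0,58],"l":{"hnz":10,"u":13},"r":[9,28]}}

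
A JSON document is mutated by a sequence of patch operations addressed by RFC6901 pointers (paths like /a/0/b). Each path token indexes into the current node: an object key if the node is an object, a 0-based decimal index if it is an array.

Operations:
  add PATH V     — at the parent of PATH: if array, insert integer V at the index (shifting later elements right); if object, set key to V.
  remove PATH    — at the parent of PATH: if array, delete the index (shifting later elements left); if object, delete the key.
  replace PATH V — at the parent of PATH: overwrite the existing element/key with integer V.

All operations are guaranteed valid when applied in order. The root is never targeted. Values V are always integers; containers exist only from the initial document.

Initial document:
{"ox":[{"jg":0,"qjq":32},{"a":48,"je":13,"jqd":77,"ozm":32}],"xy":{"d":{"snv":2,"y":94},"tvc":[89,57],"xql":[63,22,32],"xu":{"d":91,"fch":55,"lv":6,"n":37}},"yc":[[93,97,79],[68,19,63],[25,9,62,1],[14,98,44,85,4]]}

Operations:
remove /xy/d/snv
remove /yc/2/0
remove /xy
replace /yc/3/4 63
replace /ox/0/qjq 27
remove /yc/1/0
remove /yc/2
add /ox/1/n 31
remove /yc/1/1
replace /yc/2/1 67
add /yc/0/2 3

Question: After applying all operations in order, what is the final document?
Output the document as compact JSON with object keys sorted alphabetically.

Answer: {"ox":[{"jg":0,"qjq":27},{"a":48,"je":13,"jqd":77,"n":31,"ozm":32}],"yc":[[93,97,3,79],[19],[14,67,44,85,63]]}

Derivation:
After op 1 (remove /xy/d/snv): {"ox":[{"jg":0,"qjq":32},{"a":48,"je":13,"jqd":77,"ozm":32}],"xy":{"d":{"y":94},"tvc":[89,57],"xql":[63,22,32],"xu":{"d":91,"fch":55,"lv":6,"n":37}},"yc":[[93,97,79],[68,19,63],[25,9,62,1],[14,98,44,85,4]]}
After op 2 (remove /yc/2/0): {"ox":[{"jg":0,"qjq":32},{"a":48,"je":13,"jqd":77,"ozm":32}],"xy":{"d":{"y":94},"tvc":[89,57],"xql":[63,22,32],"xu":{"d":91,"fch":55,"lv":6,"n":37}},"yc":[[93,97,79],[68,19,63],[9,62,1],[14,98,44,85,4]]}
After op 3 (remove /xy): {"ox":[{"jg":0,"qjq":32},{"a":48,"je":13,"jqd":77,"ozm":32}],"yc":[[93,97,79],[68,19,63],[9,62,1],[14,98,44,85,4]]}
After op 4 (replace /yc/3/4 63): {"ox":[{"jg":0,"qjq":32},{"a":48,"je":13,"jqd":77,"ozm":32}],"yc":[[93,97,79],[68,19,63],[9,62,1],[14,98,44,85,63]]}
After op 5 (replace /ox/0/qjq 27): {"ox":[{"jg":0,"qjq":27},{"a":48,"je":13,"jqd":77,"ozm":32}],"yc":[[93,97,79],[68,19,63],[9,62,1],[14,98,44,85,63]]}
After op 6 (remove /yc/1/0): {"ox":[{"jg":0,"qjq":27},{"a":48,"je":13,"jqd":77,"ozm":32}],"yc":[[93,97,79],[19,63],[9,62,1],[14,98,44,85,63]]}
After op 7 (remove /yc/2): {"ox":[{"jg":0,"qjq":27},{"a":48,"je":13,"jqd":77,"ozm":32}],"yc":[[93,97,79],[19,63],[14,98,44,85,63]]}
After op 8 (add /ox/1/n 31): {"ox":[{"jg":0,"qjq":27},{"a":48,"je":13,"jqd":77,"n":31,"ozm":32}],"yc":[[93,97,79],[19,63],[14,98,44,85,63]]}
After op 9 (remove /yc/1/1): {"ox":[{"jg":0,"qjq":27},{"a":48,"je":13,"jqd":77,"n":31,"ozm":32}],"yc":[[93,97,79],[19],[14,98,44,85,63]]}
After op 10 (replace /yc/2/1 67): {"ox":[{"jg":0,"qjq":27},{"a":48,"je":13,"jqd":77,"n":31,"ozm":32}],"yc":[[93,97,79],[19],[14,67,44,85,63]]}
After op 11 (add /yc/0/2 3): {"ox":[{"jg":0,"qjq":27},{"a":48,"je":13,"jqd":77,"n":31,"ozm":32}],"yc":[[93,97,3,79],[19],[14,67,44,85,63]]}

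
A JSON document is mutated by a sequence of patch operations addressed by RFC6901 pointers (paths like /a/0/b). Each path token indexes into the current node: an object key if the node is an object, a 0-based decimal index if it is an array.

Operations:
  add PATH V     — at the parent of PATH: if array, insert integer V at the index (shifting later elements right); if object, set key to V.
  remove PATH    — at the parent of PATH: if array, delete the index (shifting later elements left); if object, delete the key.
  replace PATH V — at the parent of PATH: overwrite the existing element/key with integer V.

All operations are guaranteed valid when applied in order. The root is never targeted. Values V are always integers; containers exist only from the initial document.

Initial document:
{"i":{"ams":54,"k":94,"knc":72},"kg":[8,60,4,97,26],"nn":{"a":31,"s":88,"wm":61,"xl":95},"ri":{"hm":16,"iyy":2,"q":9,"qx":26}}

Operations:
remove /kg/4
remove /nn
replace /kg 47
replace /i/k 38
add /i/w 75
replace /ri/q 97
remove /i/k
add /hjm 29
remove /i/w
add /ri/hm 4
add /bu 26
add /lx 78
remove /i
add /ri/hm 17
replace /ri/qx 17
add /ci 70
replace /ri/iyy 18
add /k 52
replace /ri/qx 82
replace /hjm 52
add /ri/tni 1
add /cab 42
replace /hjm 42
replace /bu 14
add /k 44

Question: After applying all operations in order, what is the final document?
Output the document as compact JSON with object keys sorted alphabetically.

After op 1 (remove /kg/4): {"i":{"ams":54,"k":94,"knc":72},"kg":[8,60,4,97],"nn":{"a":31,"s":88,"wm":61,"xl":95},"ri":{"hm":16,"iyy":2,"q":9,"qx":26}}
After op 2 (remove /nn): {"i":{"ams":54,"k":94,"knc":72},"kg":[8,60,4,97],"ri":{"hm":16,"iyy":2,"q":9,"qx":26}}
After op 3 (replace /kg 47): {"i":{"ams":54,"k":94,"knc":72},"kg":47,"ri":{"hm":16,"iyy":2,"q":9,"qx":26}}
After op 4 (replace /i/k 38): {"i":{"ams":54,"k":38,"knc":72},"kg":47,"ri":{"hm":16,"iyy":2,"q":9,"qx":26}}
After op 5 (add /i/w 75): {"i":{"ams":54,"k":38,"knc":72,"w":75},"kg":47,"ri":{"hm":16,"iyy":2,"q":9,"qx":26}}
After op 6 (replace /ri/q 97): {"i":{"ams":54,"k":38,"knc":72,"w":75},"kg":47,"ri":{"hm":16,"iyy":2,"q":97,"qx":26}}
After op 7 (remove /i/k): {"i":{"ams":54,"knc":72,"w":75},"kg":47,"ri":{"hm":16,"iyy":2,"q":97,"qx":26}}
After op 8 (add /hjm 29): {"hjm":29,"i":{"ams":54,"knc":72,"w":75},"kg":47,"ri":{"hm":16,"iyy":2,"q":97,"qx":26}}
After op 9 (remove /i/w): {"hjm":29,"i":{"ams":54,"knc":72},"kg":47,"ri":{"hm":16,"iyy":2,"q":97,"qx":26}}
After op 10 (add /ri/hm 4): {"hjm":29,"i":{"ams":54,"knc":72},"kg":47,"ri":{"hm":4,"iyy":2,"q":97,"qx":26}}
After op 11 (add /bu 26): {"bu":26,"hjm":29,"i":{"ams":54,"knc":72},"kg":47,"ri":{"hm":4,"iyy":2,"q":97,"qx":26}}
After op 12 (add /lx 78): {"bu":26,"hjm":29,"i":{"ams":54,"knc":72},"kg":47,"lx":78,"ri":{"hm":4,"iyy":2,"q":97,"qx":26}}
After op 13 (remove /i): {"bu":26,"hjm":29,"kg":47,"lx":78,"ri":{"hm":4,"iyy":2,"q":97,"qx":26}}
After op 14 (add /ri/hm 17): {"bu":26,"hjm":29,"kg":47,"lx":78,"ri":{"hm":17,"iyy":2,"q":97,"qx":26}}
After op 15 (replace /ri/qx 17): {"bu":26,"hjm":29,"kg":47,"lx":78,"ri":{"hm":17,"iyy":2,"q":97,"qx":17}}
After op 16 (add /ci 70): {"bu":26,"ci":70,"hjm":29,"kg":47,"lx":78,"ri":{"hm":17,"iyy":2,"q":97,"qx":17}}
After op 17 (replace /ri/iyy 18): {"bu":26,"ci":70,"hjm":29,"kg":47,"lx":78,"ri":{"hm":17,"iyy":18,"q":97,"qx":17}}
After op 18 (add /k 52): {"bu":26,"ci":70,"hjm":29,"k":52,"kg":47,"lx":78,"ri":{"hm":17,"iyy":18,"q":97,"qx":17}}
After op 19 (replace /ri/qx 82): {"bu":26,"ci":70,"hjm":29,"k":52,"kg":47,"lx":78,"ri":{"hm":17,"iyy":18,"q":97,"qx":82}}
After op 20 (replace /hjm 52): {"bu":26,"ci":70,"hjm":52,"k":52,"kg":47,"lx":78,"ri":{"hm":17,"iyy":18,"q":97,"qx":82}}
After op 21 (add /ri/tni 1): {"bu":26,"ci":70,"hjm":52,"k":52,"kg":47,"lx":78,"ri":{"hm":17,"iyy":18,"q":97,"qx":82,"tni":1}}
After op 22 (add /cab 42): {"bu":26,"cab":42,"ci":70,"hjm":52,"k":52,"kg":47,"lx":78,"ri":{"hm":17,"iyy":18,"q":97,"qx":82,"tni":1}}
After op 23 (replace /hjm 42): {"bu":26,"cab":42,"ci":70,"hjm":42,"k":52,"kg":47,"lx":78,"ri":{"hm":17,"iyy":18,"q":97,"qx":82,"tni":1}}
After op 24 (replace /bu 14): {"bu":14,"cab":42,"ci":70,"hjm":42,"k":52,"kg":47,"lx":78,"ri":{"hm":17,"iyy":18,"q":97,"qx":82,"tni":1}}
After op 25 (add /k 44): {"bu":14,"cab":42,"ci":70,"hjm":42,"k":44,"kg":47,"lx":78,"ri":{"hm":17,"iyy":18,"q":97,"qx":82,"tni":1}}

Answer: {"bu":14,"cab":42,"ci":70,"hjm":42,"k":44,"kg":47,"lx":78,"ri":{"hm":17,"iyy":18,"q":97,"qx":82,"tni":1}}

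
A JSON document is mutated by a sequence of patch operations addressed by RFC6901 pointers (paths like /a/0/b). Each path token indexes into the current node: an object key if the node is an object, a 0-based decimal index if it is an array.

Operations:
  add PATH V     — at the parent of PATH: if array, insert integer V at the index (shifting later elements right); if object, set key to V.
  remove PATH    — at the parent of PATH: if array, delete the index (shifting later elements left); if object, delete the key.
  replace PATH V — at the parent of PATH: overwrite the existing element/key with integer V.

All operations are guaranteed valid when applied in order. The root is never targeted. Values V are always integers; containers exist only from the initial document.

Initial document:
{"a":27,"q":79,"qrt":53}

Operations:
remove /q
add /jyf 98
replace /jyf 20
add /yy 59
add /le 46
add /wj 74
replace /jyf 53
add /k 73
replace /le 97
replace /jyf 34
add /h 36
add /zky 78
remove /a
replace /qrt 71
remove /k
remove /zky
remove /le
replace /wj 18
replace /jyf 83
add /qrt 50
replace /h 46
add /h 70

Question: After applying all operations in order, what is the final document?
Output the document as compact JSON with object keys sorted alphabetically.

After op 1 (remove /q): {"a":27,"qrt":53}
After op 2 (add /jyf 98): {"a":27,"jyf":98,"qrt":53}
After op 3 (replace /jyf 20): {"a":27,"jyf":20,"qrt":53}
After op 4 (add /yy 59): {"a":27,"jyf":20,"qrt":53,"yy":59}
After op 5 (add /le 46): {"a":27,"jyf":20,"le":46,"qrt":53,"yy":59}
After op 6 (add /wj 74): {"a":27,"jyf":20,"le":46,"qrt":53,"wj":74,"yy":59}
After op 7 (replace /jyf 53): {"a":27,"jyf":53,"le":46,"qrt":53,"wj":74,"yy":59}
After op 8 (add /k 73): {"a":27,"jyf":53,"k":73,"le":46,"qrt":53,"wj":74,"yy":59}
After op 9 (replace /le 97): {"a":27,"jyf":53,"k":73,"le":97,"qrt":53,"wj":74,"yy":59}
After op 10 (replace /jyf 34): {"a":27,"jyf":34,"k":73,"le":97,"qrt":53,"wj":74,"yy":59}
After op 11 (add /h 36): {"a":27,"h":36,"jyf":34,"k":73,"le":97,"qrt":53,"wj":74,"yy":59}
After op 12 (add /zky 78): {"a":27,"h":36,"jyf":34,"k":73,"le":97,"qrt":53,"wj":74,"yy":59,"zky":78}
After op 13 (remove /a): {"h":36,"jyf":34,"k":73,"le":97,"qrt":53,"wj":74,"yy":59,"zky":78}
After op 14 (replace /qrt 71): {"h":36,"jyf":34,"k":73,"le":97,"qrt":71,"wj":74,"yy":59,"zky":78}
After op 15 (remove /k): {"h":36,"jyf":34,"le":97,"qrt":71,"wj":74,"yy":59,"zky":78}
After op 16 (remove /zky): {"h":36,"jyf":34,"le":97,"qrt":71,"wj":74,"yy":59}
After op 17 (remove /le): {"h":36,"jyf":34,"qrt":71,"wj":74,"yy":59}
After op 18 (replace /wj 18): {"h":36,"jyf":34,"qrt":71,"wj":18,"yy":59}
After op 19 (replace /jyf 83): {"h":36,"jyf":83,"qrt":71,"wj":18,"yy":59}
After op 20 (add /qrt 50): {"h":36,"jyf":83,"qrt":50,"wj":18,"yy":59}
After op 21 (replace /h 46): {"h":46,"jyf":83,"qrt":50,"wj":18,"yy":59}
After op 22 (add /h 70): {"h":70,"jyf":83,"qrt":50,"wj":18,"yy":59}

Answer: {"h":70,"jyf":83,"qrt":50,"wj":18,"yy":59}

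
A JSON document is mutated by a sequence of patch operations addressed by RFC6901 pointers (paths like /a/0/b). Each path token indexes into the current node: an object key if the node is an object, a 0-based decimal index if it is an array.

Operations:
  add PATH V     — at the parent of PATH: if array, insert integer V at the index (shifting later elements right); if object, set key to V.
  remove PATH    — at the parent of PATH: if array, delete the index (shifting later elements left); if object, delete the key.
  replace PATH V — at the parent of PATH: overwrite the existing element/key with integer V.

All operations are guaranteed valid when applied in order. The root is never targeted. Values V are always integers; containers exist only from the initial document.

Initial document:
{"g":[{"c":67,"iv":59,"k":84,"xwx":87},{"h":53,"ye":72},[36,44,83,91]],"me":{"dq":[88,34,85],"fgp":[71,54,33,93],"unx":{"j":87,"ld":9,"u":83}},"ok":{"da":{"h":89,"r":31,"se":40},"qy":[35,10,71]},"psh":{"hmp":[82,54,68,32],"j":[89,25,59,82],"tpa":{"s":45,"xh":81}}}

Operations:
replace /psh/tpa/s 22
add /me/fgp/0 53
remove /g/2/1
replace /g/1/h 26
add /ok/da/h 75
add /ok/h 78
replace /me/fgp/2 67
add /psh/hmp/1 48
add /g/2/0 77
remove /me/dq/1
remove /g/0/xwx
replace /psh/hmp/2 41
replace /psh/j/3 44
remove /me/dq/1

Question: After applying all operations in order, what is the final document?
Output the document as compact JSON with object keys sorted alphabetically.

Answer: {"g":[{"c":67,"iv":59,"k":84},{"h":26,"ye":72},[77,36,83,91]],"me":{"dq":[88],"fgp":[53,71,67,33,93],"unx":{"j":87,"ld":9,"u":83}},"ok":{"da":{"h":75,"r":31,"se":40},"h":78,"qy":[35,10,71]},"psh":{"hmp":[82,48,41,68,32],"j":[89,25,59,44],"tpa":{"s":22,"xh":81}}}

Derivation:
After op 1 (replace /psh/tpa/s 22): {"g":[{"c":67,"iv":59,"k":84,"xwx":87},{"h":53,"ye":72},[36,44,83,91]],"me":{"dq":[88,34,85],"fgp":[71,54,33,93],"unx":{"j":87,"ld":9,"u":83}},"ok":{"da":{"h":89,"r":31,"se":40},"qy":[35,10,71]},"psh":{"hmp":[82,54,68,32],"j":[89,25,59,82],"tpa":{"s":22,"xh":81}}}
After op 2 (add /me/fgp/0 53): {"g":[{"c":67,"iv":59,"k":84,"xwx":87},{"h":53,"ye":72},[36,44,83,91]],"me":{"dq":[88,34,85],"fgp":[53,71,54,33,93],"unx":{"j":87,"ld":9,"u":83}},"ok":{"da":{"h":89,"r":31,"se":40},"qy":[35,10,71]},"psh":{"hmp":[82,54,68,32],"j":[89,25,59,82],"tpa":{"s":22,"xh":81}}}
After op 3 (remove /g/2/1): {"g":[{"c":67,"iv":59,"k":84,"xwx":87},{"h":53,"ye":72},[36,83,91]],"me":{"dq":[88,34,85],"fgp":[53,71,54,33,93],"unx":{"j":87,"ld":9,"u":83}},"ok":{"da":{"h":89,"r":31,"se":40},"qy":[35,10,71]},"psh":{"hmp":[82,54,68,32],"j":[89,25,59,82],"tpa":{"s":22,"xh":81}}}
After op 4 (replace /g/1/h 26): {"g":[{"c":67,"iv":59,"k":84,"xwx":87},{"h":26,"ye":72},[36,83,91]],"me":{"dq":[88,34,85],"fgp":[53,71,54,33,93],"unx":{"j":87,"ld":9,"u":83}},"ok":{"da":{"h":89,"r":31,"se":40},"qy":[35,10,71]},"psh":{"hmp":[82,54,68,32],"j":[89,25,59,82],"tpa":{"s":22,"xh":81}}}
After op 5 (add /ok/da/h 75): {"g":[{"c":67,"iv":59,"k":84,"xwx":87},{"h":26,"ye":72},[36,83,91]],"me":{"dq":[88,34,85],"fgp":[53,71,54,33,93],"unx":{"j":87,"ld":9,"u":83}},"ok":{"da":{"h":75,"r":31,"se":40},"qy":[35,10,71]},"psh":{"hmp":[82,54,68,32],"j":[89,25,59,82],"tpa":{"s":22,"xh":81}}}
After op 6 (add /ok/h 78): {"g":[{"c":67,"iv":59,"k":84,"xwx":87},{"h":26,"ye":72},[36,83,91]],"me":{"dq":[88,34,85],"fgp":[53,71,54,33,93],"unx":{"j":87,"ld":9,"u":83}},"ok":{"da":{"h":75,"r":31,"se":40},"h":78,"qy":[35,10,71]},"psh":{"hmp":[82,54,68,32],"j":[89,25,59,82],"tpa":{"s":22,"xh":81}}}
After op 7 (replace /me/fgp/2 67): {"g":[{"c":67,"iv":59,"k":84,"xwx":87},{"h":26,"ye":72},[36,83,91]],"me":{"dq":[88,34,85],"fgp":[53,71,67,33,93],"unx":{"j":87,"ld":9,"u":83}},"ok":{"da":{"h":75,"r":31,"se":40},"h":78,"qy":[35,10,71]},"psh":{"hmp":[82,54,68,32],"j":[89,25,59,82],"tpa":{"s":22,"xh":81}}}
After op 8 (add /psh/hmp/1 48): {"g":[{"c":67,"iv":59,"k":84,"xwx":87},{"h":26,"ye":72},[36,83,91]],"me":{"dq":[88,34,85],"fgp":[53,71,67,33,93],"unx":{"j":87,"ld":9,"u":83}},"ok":{"da":{"h":75,"r":31,"se":40},"h":78,"qy":[35,10,71]},"psh":{"hmp":[82,48,54,68,32],"j":[89,25,59,82],"tpa":{"s":22,"xh":81}}}
After op 9 (add /g/2/0 77): {"g":[{"c":67,"iv":59,"k":84,"xwx":87},{"h":26,"ye":72},[77,36,83,91]],"me":{"dq":[88,34,85],"fgp":[53,71,67,33,93],"unx":{"j":87,"ld":9,"u":83}},"ok":{"da":{"h":75,"r":31,"se":40},"h":78,"qy":[35,10,71]},"psh":{"hmp":[82,48,54,68,32],"j":[89,25,59,82],"tpa":{"s":22,"xh":81}}}
After op 10 (remove /me/dq/1): {"g":[{"c":67,"iv":59,"k":84,"xwx":87},{"h":26,"ye":72},[77,36,83,91]],"me":{"dq":[88,85],"fgp":[53,71,67,33,93],"unx":{"j":87,"ld":9,"u":83}},"ok":{"da":{"h":75,"r":31,"se":40},"h":78,"qy":[35,10,71]},"psh":{"hmp":[82,48,54,68,32],"j":[89,25,59,82],"tpa":{"s":22,"xh":81}}}
After op 11 (remove /g/0/xwx): {"g":[{"c":67,"iv":59,"k":84},{"h":26,"ye":72},[77,36,83,91]],"me":{"dq":[88,85],"fgp":[53,71,67,33,93],"unx":{"j":87,"ld":9,"u":83}},"ok":{"da":{"h":75,"r":31,"se":40},"h":78,"qy":[35,10,71]},"psh":{"hmp":[82,48,54,68,32],"j":[89,25,59,82],"tpa":{"s":22,"xh":81}}}
After op 12 (replace /psh/hmp/2 41): {"g":[{"c":67,"iv":59,"k":84},{"h":26,"ye":72},[77,36,83,91]],"me":{"dq":[88,85],"fgp":[53,71,67,33,93],"unx":{"j":87,"ld":9,"u":83}},"ok":{"da":{"h":75,"r":31,"se":40},"h":78,"qy":[35,10,71]},"psh":{"hmp":[82,48,41,68,32],"j":[89,25,59,82],"tpa":{"s":22,"xh":81}}}
After op 13 (replace /psh/j/3 44): {"g":[{"c":67,"iv":59,"k":84},{"h":26,"ye":72},[77,36,83,91]],"me":{"dq":[88,85],"fgp":[53,71,67,33,93],"unx":{"j":87,"ld":9,"u":83}},"ok":{"da":{"h":75,"r":31,"se":40},"h":78,"qy":[35,10,71]},"psh":{"hmp":[82,48,41,68,32],"j":[89,25,59,44],"tpa":{"s":22,"xh":81}}}
After op 14 (remove /me/dq/1): {"g":[{"c":67,"iv":59,"k":84},{"h":26,"ye":72},[77,36,83,91]],"me":{"dq":[88],"fgp":[53,71,67,33,93],"unx":{"j":87,"ld":9,"u":83}},"ok":{"da":{"h":75,"r":31,"se":40},"h":78,"qy":[35,10,71]},"psh":{"hmp":[82,48,41,68,32],"j":[89,25,59,44],"tpa":{"s":22,"xh":81}}}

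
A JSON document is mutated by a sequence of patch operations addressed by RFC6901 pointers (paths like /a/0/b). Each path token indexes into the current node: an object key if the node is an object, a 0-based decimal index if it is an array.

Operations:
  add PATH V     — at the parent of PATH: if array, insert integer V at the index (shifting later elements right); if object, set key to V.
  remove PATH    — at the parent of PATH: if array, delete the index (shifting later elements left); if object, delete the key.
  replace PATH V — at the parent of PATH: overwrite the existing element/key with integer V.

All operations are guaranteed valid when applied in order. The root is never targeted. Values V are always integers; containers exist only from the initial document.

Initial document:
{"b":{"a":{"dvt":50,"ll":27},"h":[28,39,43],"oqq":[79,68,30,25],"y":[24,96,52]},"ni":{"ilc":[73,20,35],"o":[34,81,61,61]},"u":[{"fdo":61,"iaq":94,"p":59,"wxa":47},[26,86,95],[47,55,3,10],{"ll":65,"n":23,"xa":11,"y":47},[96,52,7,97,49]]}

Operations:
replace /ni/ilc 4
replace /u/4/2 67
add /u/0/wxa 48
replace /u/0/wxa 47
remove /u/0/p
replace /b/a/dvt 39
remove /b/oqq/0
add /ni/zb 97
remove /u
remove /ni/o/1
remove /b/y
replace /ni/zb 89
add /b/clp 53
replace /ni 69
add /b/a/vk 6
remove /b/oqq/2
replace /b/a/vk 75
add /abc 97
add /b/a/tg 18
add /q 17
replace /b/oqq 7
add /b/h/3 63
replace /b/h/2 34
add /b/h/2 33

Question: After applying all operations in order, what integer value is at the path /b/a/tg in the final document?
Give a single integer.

Answer: 18

Derivation:
After op 1 (replace /ni/ilc 4): {"b":{"a":{"dvt":50,"ll":27},"h":[28,39,43],"oqq":[79,68,30,25],"y":[24,96,52]},"ni":{"ilc":4,"o":[34,81,61,61]},"u":[{"fdo":61,"iaq":94,"p":59,"wxa":47},[26,86,95],[47,55,3,10],{"ll":65,"n":23,"xa":11,"y":47},[96,52,7,97,49]]}
After op 2 (replace /u/4/2 67): {"b":{"a":{"dvt":50,"ll":27},"h":[28,39,43],"oqq":[79,68,30,25],"y":[24,96,52]},"ni":{"ilc":4,"o":[34,81,61,61]},"u":[{"fdo":61,"iaq":94,"p":59,"wxa":47},[26,86,95],[47,55,3,10],{"ll":65,"n":23,"xa":11,"y":47},[96,52,67,97,49]]}
After op 3 (add /u/0/wxa 48): {"b":{"a":{"dvt":50,"ll":27},"h":[28,39,43],"oqq":[79,68,30,25],"y":[24,96,52]},"ni":{"ilc":4,"o":[34,81,61,61]},"u":[{"fdo":61,"iaq":94,"p":59,"wxa":48},[26,86,95],[47,55,3,10],{"ll":65,"n":23,"xa":11,"y":47},[96,52,67,97,49]]}
After op 4 (replace /u/0/wxa 47): {"b":{"a":{"dvt":50,"ll":27},"h":[28,39,43],"oqq":[79,68,30,25],"y":[24,96,52]},"ni":{"ilc":4,"o":[34,81,61,61]},"u":[{"fdo":61,"iaq":94,"p":59,"wxa":47},[26,86,95],[47,55,3,10],{"ll":65,"n":23,"xa":11,"y":47},[96,52,67,97,49]]}
After op 5 (remove /u/0/p): {"b":{"a":{"dvt":50,"ll":27},"h":[28,39,43],"oqq":[79,68,30,25],"y":[24,96,52]},"ni":{"ilc":4,"o":[34,81,61,61]},"u":[{"fdo":61,"iaq":94,"wxa":47},[26,86,95],[47,55,3,10],{"ll":65,"n":23,"xa":11,"y":47},[96,52,67,97,49]]}
After op 6 (replace /b/a/dvt 39): {"b":{"a":{"dvt":39,"ll":27},"h":[28,39,43],"oqq":[79,68,30,25],"y":[24,96,52]},"ni":{"ilc":4,"o":[34,81,61,61]},"u":[{"fdo":61,"iaq":94,"wxa":47},[26,86,95],[47,55,3,10],{"ll":65,"n":23,"xa":11,"y":47},[96,52,67,97,49]]}
After op 7 (remove /b/oqq/0): {"b":{"a":{"dvt":39,"ll":27},"h":[28,39,43],"oqq":[68,30,25],"y":[24,96,52]},"ni":{"ilc":4,"o":[34,81,61,61]},"u":[{"fdo":61,"iaq":94,"wxa":47},[26,86,95],[47,55,3,10],{"ll":65,"n":23,"xa":11,"y":47},[96,52,67,97,49]]}
After op 8 (add /ni/zb 97): {"b":{"a":{"dvt":39,"ll":27},"h":[28,39,43],"oqq":[68,30,25],"y":[24,96,52]},"ni":{"ilc":4,"o":[34,81,61,61],"zb":97},"u":[{"fdo":61,"iaq":94,"wxa":47},[26,86,95],[47,55,3,10],{"ll":65,"n":23,"xa":11,"y":47},[96,52,67,97,49]]}
After op 9 (remove /u): {"b":{"a":{"dvt":39,"ll":27},"h":[28,39,43],"oqq":[68,30,25],"y":[24,96,52]},"ni":{"ilc":4,"o":[34,81,61,61],"zb":97}}
After op 10 (remove /ni/o/1): {"b":{"a":{"dvt":39,"ll":27},"h":[28,39,43],"oqq":[68,30,25],"y":[24,96,52]},"ni":{"ilc":4,"o":[34,61,61],"zb":97}}
After op 11 (remove /b/y): {"b":{"a":{"dvt":39,"ll":27},"h":[28,39,43],"oqq":[68,30,25]},"ni":{"ilc":4,"o":[34,61,61],"zb":97}}
After op 12 (replace /ni/zb 89): {"b":{"a":{"dvt":39,"ll":27},"h":[28,39,43],"oqq":[68,30,25]},"ni":{"ilc":4,"o":[34,61,61],"zb":89}}
After op 13 (add /b/clp 53): {"b":{"a":{"dvt":39,"ll":27},"clp":53,"h":[28,39,43],"oqq":[68,30,25]},"ni":{"ilc":4,"o":[34,61,61],"zb":89}}
After op 14 (replace /ni 69): {"b":{"a":{"dvt":39,"ll":27},"clp":53,"h":[28,39,43],"oqq":[68,30,25]},"ni":69}
After op 15 (add /b/a/vk 6): {"b":{"a":{"dvt":39,"ll":27,"vk":6},"clp":53,"h":[28,39,43],"oqq":[68,30,25]},"ni":69}
After op 16 (remove /b/oqq/2): {"b":{"a":{"dvt":39,"ll":27,"vk":6},"clp":53,"h":[28,39,43],"oqq":[68,30]},"ni":69}
After op 17 (replace /b/a/vk 75): {"b":{"a":{"dvt":39,"ll":27,"vk":75},"clp":53,"h":[28,39,43],"oqq":[68,30]},"ni":69}
After op 18 (add /abc 97): {"abc":97,"b":{"a":{"dvt":39,"ll":27,"vk":75},"clp":53,"h":[28,39,43],"oqq":[68,30]},"ni":69}
After op 19 (add /b/a/tg 18): {"abc":97,"b":{"a":{"dvt":39,"ll":27,"tg":18,"vk":75},"clp":53,"h":[28,39,43],"oqq":[68,30]},"ni":69}
After op 20 (add /q 17): {"abc":97,"b":{"a":{"dvt":39,"ll":27,"tg":18,"vk":75},"clp":53,"h":[28,39,43],"oqq":[68,30]},"ni":69,"q":17}
After op 21 (replace /b/oqq 7): {"abc":97,"b":{"a":{"dvt":39,"ll":27,"tg":18,"vk":75},"clp":53,"h":[28,39,43],"oqq":7},"ni":69,"q":17}
After op 22 (add /b/h/3 63): {"abc":97,"b":{"a":{"dvt":39,"ll":27,"tg":18,"vk":75},"clp":53,"h":[28,39,43,63],"oqq":7},"ni":69,"q":17}
After op 23 (replace /b/h/2 34): {"abc":97,"b":{"a":{"dvt":39,"ll":27,"tg":18,"vk":75},"clp":53,"h":[28,39,34,63],"oqq":7},"ni":69,"q":17}
After op 24 (add /b/h/2 33): {"abc":97,"b":{"a":{"dvt":39,"ll":27,"tg":18,"vk":75},"clp":53,"h":[28,39,33,34,63],"oqq":7},"ni":69,"q":17}
Value at /b/a/tg: 18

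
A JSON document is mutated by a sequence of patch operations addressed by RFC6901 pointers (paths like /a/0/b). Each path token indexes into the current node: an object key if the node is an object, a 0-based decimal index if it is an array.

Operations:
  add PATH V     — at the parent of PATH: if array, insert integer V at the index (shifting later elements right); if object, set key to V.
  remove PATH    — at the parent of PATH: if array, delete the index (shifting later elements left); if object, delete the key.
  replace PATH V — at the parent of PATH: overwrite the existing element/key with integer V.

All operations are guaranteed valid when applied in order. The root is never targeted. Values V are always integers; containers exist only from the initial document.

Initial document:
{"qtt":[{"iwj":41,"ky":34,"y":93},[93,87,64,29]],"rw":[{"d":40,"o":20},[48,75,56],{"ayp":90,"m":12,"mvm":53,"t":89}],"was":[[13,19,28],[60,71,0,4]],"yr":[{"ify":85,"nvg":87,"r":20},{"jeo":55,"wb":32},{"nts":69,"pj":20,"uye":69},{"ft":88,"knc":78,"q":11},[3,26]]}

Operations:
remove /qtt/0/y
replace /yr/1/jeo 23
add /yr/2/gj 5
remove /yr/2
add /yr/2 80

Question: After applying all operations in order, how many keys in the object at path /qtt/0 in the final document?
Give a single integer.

After op 1 (remove /qtt/0/y): {"qtt":[{"iwj":41,"ky":34},[93,87,64,29]],"rw":[{"d":40,"o":20},[48,75,56],{"ayp":90,"m":12,"mvm":53,"t":89}],"was":[[13,19,28],[60,71,0,4]],"yr":[{"ify":85,"nvg":87,"r":20},{"jeo":55,"wb":32},{"nts":69,"pj":20,"uye":69},{"ft":88,"knc":78,"q":11},[3,26]]}
After op 2 (replace /yr/1/jeo 23): {"qtt":[{"iwj":41,"ky":34},[93,87,64,29]],"rw":[{"d":40,"o":20},[48,75,56],{"ayp":90,"m":12,"mvm":53,"t":89}],"was":[[13,19,28],[60,71,0,4]],"yr":[{"ify":85,"nvg":87,"r":20},{"jeo":23,"wb":32},{"nts":69,"pj":20,"uye":69},{"ft":88,"knc":78,"q":11},[3,26]]}
After op 3 (add /yr/2/gj 5): {"qtt":[{"iwj":41,"ky":34},[93,87,64,29]],"rw":[{"d":40,"o":20},[48,75,56],{"ayp":90,"m":12,"mvm":53,"t":89}],"was":[[13,19,28],[60,71,0,4]],"yr":[{"ify":85,"nvg":87,"r":20},{"jeo":23,"wb":32},{"gj":5,"nts":69,"pj":20,"uye":69},{"ft":88,"knc":78,"q":11},[3,26]]}
After op 4 (remove /yr/2): {"qtt":[{"iwj":41,"ky":34},[93,87,64,29]],"rw":[{"d":40,"o":20},[48,75,56],{"ayp":90,"m":12,"mvm":53,"t":89}],"was":[[13,19,28],[60,71,0,4]],"yr":[{"ify":85,"nvg":87,"r":20},{"jeo":23,"wb":32},{"ft":88,"knc":78,"q":11},[3,26]]}
After op 5 (add /yr/2 80): {"qtt":[{"iwj":41,"ky":34},[93,87,64,29]],"rw":[{"d":40,"o":20},[48,75,56],{"ayp":90,"m":12,"mvm":53,"t":89}],"was":[[13,19,28],[60,71,0,4]],"yr":[{"ify":85,"nvg":87,"r":20},{"jeo":23,"wb":32},80,{"ft":88,"knc":78,"q":11},[3,26]]}
Size at path /qtt/0: 2

Answer: 2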